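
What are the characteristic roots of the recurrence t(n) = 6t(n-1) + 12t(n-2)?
Substitute t(n) = rⁿ and divide through by rⁿ⁻²: r² - 6r - 12 = 0
Discriminant: 6² + 4·12 = 84, not a perfect square, so by the quadratic formula r = (6 ± √84)/2.
General solution: t(n) = A·r₁ⁿ + B·r₂ⁿ where r₁,r₂ = (6 ± √84)/2

Characteristic: r² - 6r - 12 = 0, Roots: r = (6 ± √84)/2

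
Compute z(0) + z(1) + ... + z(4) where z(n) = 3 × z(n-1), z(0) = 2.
Computing the sequence terms: 2, 6, 18, 54, 162
Adding these values together:

242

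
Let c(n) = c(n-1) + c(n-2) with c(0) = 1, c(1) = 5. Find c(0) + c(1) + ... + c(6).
Computing the sequence terms: 1, 5, 6, 11, 17, 28, 45
Adding these values together:

113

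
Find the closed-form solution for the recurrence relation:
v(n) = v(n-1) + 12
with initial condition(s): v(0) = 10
Recurrence: v(n) = v(n-1) + 12, initial: v(0) = 10.
Each step adds 12, so v(n) = v(0) + 12n = 12n + 10.

v(n) = 12n + 10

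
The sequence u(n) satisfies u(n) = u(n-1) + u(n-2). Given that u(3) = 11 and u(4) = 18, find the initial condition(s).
Work backwards using u(k) = u(k+2) - u(k+1):
u(2) = u(4) - u(3) = 18 - 11 = 7
u(1) = u(3) - u(2) = 11 - 7 = 4
u(0) = u(2) - u(1) = 7 - 4 = 3

u(0) = 3, u(1) = 4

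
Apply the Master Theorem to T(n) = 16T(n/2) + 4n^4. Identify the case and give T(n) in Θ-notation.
Master Theorem template: T(n) = a·T(n/b) + f(n).
Here: a=16, b=2, f(n)=4n^4
Compute log_b(a) = log_2(16) = 4.
f(n) = 4n^4 = Θ(n^4). Case 2: T(n) = Θ(n^4 log n).

Case 2: T(n) = Θ(n^4 log n)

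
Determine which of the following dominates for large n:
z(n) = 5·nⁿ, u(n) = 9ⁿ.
Comparing growth rates:
Growth-rate hierarchy: log n ≺ any polynomial ≺ any exponential cⁿ (c>1) ≺ n! ≺ nⁿ.
super-exponential nⁿ dominates exponential base 9 asymptotically.

z(n) grows faster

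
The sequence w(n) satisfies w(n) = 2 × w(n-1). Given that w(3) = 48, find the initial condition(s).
In general w(n) = 2ⁿ · w(0). At n = 3: w(0) = w(3) / 2^3 = 48 / 8 = 6.

w(0) = 6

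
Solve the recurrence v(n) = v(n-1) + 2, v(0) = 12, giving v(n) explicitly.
Recurrence: v(n) = v(n-1) + 2, initial: v(0) = 12.
Each step adds 2, so v(n) = v(0) + 2n = 2n + 12.

v(n) = 2n + 12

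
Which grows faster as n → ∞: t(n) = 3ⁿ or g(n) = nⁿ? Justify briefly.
Comparing growth rates:
Growth-rate hierarchy: log n ≺ any polynomial ≺ any exponential cⁿ (c>1) ≺ n! ≺ nⁿ.
super-exponential nⁿ dominates exponential base 3 asymptotically.

g(n) grows faster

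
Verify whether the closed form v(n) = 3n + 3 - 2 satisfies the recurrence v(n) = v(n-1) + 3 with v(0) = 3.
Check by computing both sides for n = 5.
From the recurrence with v(0) = 3:
  v(0) = 3, v(1) = 6, v(2) = 9, v(3) = 12, v(4) = 15, v(5) = 18
  so the recurrence gives v(5) = 18.
From the proposed closed form v(n) = 3n + 3 - 2:
  v(5) = 16.
The recurrence gives 18 but the closed form gives 16, so the closed form does not satisfy the recurrence.

No, the closed form is incorrect.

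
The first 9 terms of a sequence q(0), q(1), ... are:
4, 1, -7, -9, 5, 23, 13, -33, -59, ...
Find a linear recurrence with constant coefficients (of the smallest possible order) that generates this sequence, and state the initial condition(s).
Look for the lowest-order linear relation among consecutive terms.
Observation: q(n) - 1·q(n-1) - (-2)·q(n-2) = 0 holds for the shown terms, and no order-1 relation q(n) = α·q(n-1) + β fits.
Check at n=3: 1·-7 + (-2)·1 = -9. ✓

q(n) = q(n-1) - 2q(n-2), q(0) = 4, q(1) = 1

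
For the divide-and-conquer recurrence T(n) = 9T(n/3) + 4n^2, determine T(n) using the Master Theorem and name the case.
Master Theorem template: T(n) = a·T(n/b) + f(n).
Here: a=9, b=3, f(n)=4n^2
Compute log_b(a) = log_3(9) = 2.
f(n) = 4n^2 = Θ(n^2). Case 2: T(n) = Θ(n^2 log n).

Case 2: T(n) = Θ(n^2 log n)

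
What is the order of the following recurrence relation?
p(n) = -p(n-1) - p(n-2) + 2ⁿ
The order is the largest lag k for which p(n-k) appears. Here the deepest term is p(n-2) (the 2ⁿ term is non-homogeneous and does not affect the order), so the order is 2.

Order 2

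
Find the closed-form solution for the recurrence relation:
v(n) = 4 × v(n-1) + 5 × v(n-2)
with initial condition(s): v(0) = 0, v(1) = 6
Recurrence: v(n) = 4 × v(n-1) + 5 × v(n-2), initial: v(0) = 0, v(1) = 6.
Characteristic equation: r² - 4r - 5 = 0, which factors as (r - 5)(r + 1) = 0, so r = 5, -1. General solution v(n) = A·5ⁿ + B·(-1)ⁿ. From v(0) = 0: A + B = 0. From v(1) = 6: 5A - 1B = 6. Solving gives A = 1, B = -1.

v(n) = 5ⁿ - (-1)ⁿ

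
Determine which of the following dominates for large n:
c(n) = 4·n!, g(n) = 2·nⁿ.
Comparing growth rates:
Growth-rate hierarchy: log n ≺ any polynomial ≺ any exponential cⁿ (c>1) ≺ n! ≺ nⁿ.
super-exponential nⁿ dominates factorial asymptotically.

g(n) grows faster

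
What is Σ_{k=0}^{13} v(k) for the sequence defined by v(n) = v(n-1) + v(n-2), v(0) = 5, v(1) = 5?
Computing the sequence terms: 5, 5, 10, 15, 25, 40, 65, 105, 170, 275, 445, 720, 1165, 1885
Adding these values together:

4930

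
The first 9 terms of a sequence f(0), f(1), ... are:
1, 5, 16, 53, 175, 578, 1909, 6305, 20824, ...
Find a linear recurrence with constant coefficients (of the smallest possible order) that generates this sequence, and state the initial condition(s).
Look for the lowest-order linear relation among consecutive terms.
Observation: f(n) - 3·f(n-1) - (1)·f(n-2) = 0 holds for the shown terms, and no order-1 relation f(n) = α·f(n-1) + β fits.
Check at n=3: 3·16 + (1)·5 = 53. ✓

f(n) = 3f(n-1) + f(n-2), f(0) = 1, f(1) = 5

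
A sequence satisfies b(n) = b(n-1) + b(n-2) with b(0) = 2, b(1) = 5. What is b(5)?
Computing the sequence terms:
2, 5, 7, 12, 19, 31

31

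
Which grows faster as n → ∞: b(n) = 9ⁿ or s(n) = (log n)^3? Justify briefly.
Comparing growth rates:
Growth-rate hierarchy: log n ≺ any polynomial ≺ any exponential cⁿ (c>1) ≺ n! ≺ nⁿ.
exponential base 9 dominates polylogarithmic (log n)^3 asymptotically.

b(n) grows faster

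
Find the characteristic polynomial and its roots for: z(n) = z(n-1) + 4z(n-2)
Substitute z(n) = rⁿ and divide through by rⁿ⁻²: r² - r - 4 = 0
Discriminant: 1² + 4·4 = 17, not a perfect square, so by the quadratic formula r = (1 ± √17)/2.
General solution: z(n) = A·r₁ⁿ + B·r₂ⁿ where r₁,r₂ = (1 ± √17)/2

Characteristic: r² - r - 4 = 0, Roots: r = (1 ± √17)/2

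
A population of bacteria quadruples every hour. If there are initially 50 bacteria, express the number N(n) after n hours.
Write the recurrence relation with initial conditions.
Each hour multiplies the count by 4, so the count after n hours depends only on the count after n-1 hours: N(n) = 4 × N(n-1). The starting count gives N(0) = 50.
Unrolling n times gives the closed form N(n) = 50 × 4ⁿ.

N(n) = 4 × N(n-1), N(0) = 50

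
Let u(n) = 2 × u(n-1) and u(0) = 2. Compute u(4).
Computing step by step:
u(0) = 2
u(1) = 2 × 2 = 4
u(2) = 2 × 4 = 8
u(3) = 2 × 8 = 16
u(4) = 2 × 16 = 32

32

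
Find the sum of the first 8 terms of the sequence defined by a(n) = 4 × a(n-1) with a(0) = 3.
Computing the sequence terms: 3, 12, 48, 192, 768, 3072, 12288, 49152
Adding these values together:

65535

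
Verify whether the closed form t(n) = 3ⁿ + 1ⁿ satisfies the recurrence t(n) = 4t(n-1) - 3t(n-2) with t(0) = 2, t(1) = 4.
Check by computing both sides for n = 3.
From the recurrence with t(0) = 2, t(1) = 4:
  t(0) = 2, t(1) = 4, t(2) = 10, t(3) = 28
  so the recurrence gives t(3) = 28.
From the proposed closed form t(n) = 3ⁿ + 1ⁿ:
  t(3) = 28.
Both sides give 28 at n = 3, and the initial condition(s) match, so the closed form is consistent.

Yes, the closed form is correct.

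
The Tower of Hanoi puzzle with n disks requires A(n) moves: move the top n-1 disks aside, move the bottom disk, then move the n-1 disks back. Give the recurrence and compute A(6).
Moving n disks = move the top n-1 disks aside (A(n-1) moves) + move the largest disk (1 move) + move the n-1 disks back on top (A(n-1) moves), so A(n) = 2A(n-1) + 1, with A(1) = 1 (a single disk takes one move).
First terms: 1, 3, 7, 15, 31, 63, … — each is one less than a power of 2. Indeed A(n) + 1 = 2(A(n-1) + 1) with A(1) + 1 = 2, so A(n) + 1 = 2ⁿ and A(n) = 2ⁿ - 1.
Hence A(6) = 2^6 - 1 = 64 - 1 = 63.

A(n) = 2A(n-1) + 1, A(1) = 1; A(6) = 63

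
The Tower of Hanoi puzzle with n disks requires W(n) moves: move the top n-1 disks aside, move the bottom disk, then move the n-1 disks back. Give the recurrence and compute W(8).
Moving n disks = move the top n-1 disks aside (W(n-1) moves) + move the largest disk (1 move) + move the n-1 disks back on top (W(n-1) moves), so W(n) = 2W(n-1) + 1, with W(1) = 1 (a single disk takes one move).
First terms: 1, 3, 7, 15, 31, 63, … — each is one less than a power of 2. Indeed W(n) + 1 = 2(W(n-1) + 1) with W(1) + 1 = 2, so W(n) + 1 = 2ⁿ and W(n) = 2ⁿ - 1.
Hence W(8) = 2^8 - 1 = 256 - 1 = 255.

W(n) = 2W(n-1) + 1, W(1) = 1; W(8) = 255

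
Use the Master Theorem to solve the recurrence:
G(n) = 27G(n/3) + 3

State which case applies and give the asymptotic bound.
Master Theorem template: G(n) = a·G(n/b) + f(n).
Here: a=27, b=3, f(n)=3
Compute log_b(a) = log_3(27) = 3.
f(n) = 3 = O(n^(3-ε)) with ε = 3. Case 1: G(n) = Θ(n^log_b(a)) = Θ(n^3).

Case 1: G(n) = Θ(n^3)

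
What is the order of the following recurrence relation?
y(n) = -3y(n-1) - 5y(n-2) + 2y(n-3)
The order is the largest lag k for which y(n-k) appears. Here the deepest term is y(n-3), so the order is 3.

Order 3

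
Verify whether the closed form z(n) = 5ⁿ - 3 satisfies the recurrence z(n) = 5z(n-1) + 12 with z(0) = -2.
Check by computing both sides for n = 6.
From the recurrence with z(0) = -2:
  z(0) = -2, z(1) = 2, z(2) = 22, z(3) = 122, z(4) = 622, z(5) = 3122, z(6) = 15622
  so the recurrence gives z(6) = 15622.
From the proposed closed form z(n) = 5ⁿ - 3:
  z(6) = 15622.
Both sides give 15622 at n = 6, and the initial condition(s) match, so the closed form is consistent.

Yes, the closed form is correct.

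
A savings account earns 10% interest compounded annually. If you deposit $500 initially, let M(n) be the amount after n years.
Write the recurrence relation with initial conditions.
Each year the balance grows by 10%, i.e. is multiplied by 1 + 10/100 = 1.1, so M(n) = 1.1 × M(n-1). The initial deposit gives M(0) = 500.
Unrolling gives the closed form M(n) = 500 × (1.1)ⁿ.

M(n) = 1.1 × M(n-1), M(0) = 500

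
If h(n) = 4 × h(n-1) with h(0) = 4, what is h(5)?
Computing step by step:
h(0) = 4
h(1) = 4 × 4 = 16
h(2) = 4 × 16 = 64
h(3) = 4 × 64 = 256
h(4) = 4 × 256 = 1024
h(5) = 4 × 1024 = 4096

4096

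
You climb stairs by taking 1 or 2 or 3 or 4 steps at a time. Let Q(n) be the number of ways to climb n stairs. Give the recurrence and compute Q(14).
Condition on the size of the last step (1 to 4): before it there were n-1, …, n-4 stairs climbed, and these cases are disjoint, so Q(n) = Q(n-1) + Q(n-2) + Q(n-3) + Q(n-4) (order-4 linear recurrence).
Initial conditions by direct count (compositions of i into parts ≤ 4): Q(1) = 1; Q(2) = 2; Q(3) = 4; Q(4) = 8.
Iterating the recurrence: Q(5) = 15, Q(6) = 29, Q(7) = 56, Q(8) = 108, Q(9) = 208, Q(10) = 401, Q(11) = 773, Q(12) = 1490, Q(13) = 2872, Q(14) = 5536.

Q(n) = Q(n-1) + Q(n-2) + Q(n-3) + Q(n-4), Q(1) = 1, Q(2) = 2, Q(3) = 4, Q(4) = 8; Q(14) = 5536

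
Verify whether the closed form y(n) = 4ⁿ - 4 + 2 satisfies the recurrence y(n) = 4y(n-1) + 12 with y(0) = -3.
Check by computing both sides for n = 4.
From the recurrence with y(0) = -3:
  y(0) = -3, y(1) = 0, y(2) = 12, y(3) = 60, y(4) = 252
  so the recurrence gives y(4) = 252.
From the proposed closed form y(n) = 4ⁿ - 4 + 2:
  y(4) = 254.
The recurrence gives 252 but the closed form gives 254, so the closed form does not satisfy the recurrence.

No, the closed form is incorrect.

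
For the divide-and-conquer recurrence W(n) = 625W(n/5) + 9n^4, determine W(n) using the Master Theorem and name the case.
Master Theorem template: W(n) = a·W(n/b) + f(n).
Here: a=625, b=5, f(n)=9n^4
Compute log_b(a) = log_5(625) = 4.
f(n) = 9n^4 = Θ(n^4). Case 2: W(n) = Θ(n^4 log n).

Case 2: W(n) = Θ(n^4 log n)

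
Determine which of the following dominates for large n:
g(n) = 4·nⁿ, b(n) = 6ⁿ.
Comparing growth rates:
Growth-rate hierarchy: log n ≺ any polynomial ≺ any exponential cⁿ (c>1) ≺ n! ≺ nⁿ.
super-exponential nⁿ dominates exponential base 6 asymptotically.

g(n) grows faster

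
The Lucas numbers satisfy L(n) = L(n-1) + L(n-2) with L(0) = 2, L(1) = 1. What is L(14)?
Computing the sequence terms:
2, 1, 3, 4, 7, 11, 18, 29, 47, 76, 123, 199, 322, 521, 843

843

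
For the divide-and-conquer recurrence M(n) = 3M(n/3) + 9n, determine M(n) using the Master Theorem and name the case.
Master Theorem template: M(n) = a·M(n/b) + f(n).
Here: a=3, b=3, f(n)=9n
Compute log_b(a) = log_3(3) = 1.
f(n) = 9n = Θ(n). Case 2: M(n) = Θ(n log n).

Case 2: M(n) = Θ(n log n)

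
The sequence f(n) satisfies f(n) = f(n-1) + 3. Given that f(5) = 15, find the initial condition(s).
f(5) = f(0) + 5·3, so f(0) = 15 - 15 = 0.

f(0) = 0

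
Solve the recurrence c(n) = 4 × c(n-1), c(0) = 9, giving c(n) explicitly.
Recurrence: c(n) = 4 × c(n-1), initial: c(0) = 9.
Each term is 4 times the previous, so this is geometric with ratio 4. After n steps: c(n) = c(0)·4ⁿ = 9·4ⁿ.

c(n) = 9·4ⁿ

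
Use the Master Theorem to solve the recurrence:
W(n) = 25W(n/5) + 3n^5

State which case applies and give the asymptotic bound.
Master Theorem template: W(n) = a·W(n/b) + f(n).
Here: a=25, b=5, f(n)=3n^5
Compute log_b(a) = log_5(25) = 2.
f(n) = 3n^5 = Ω(n^(2+ε)) with ε = 3, and the regularity condition holds (a·f(n/b) = (a/b^5)·f(n) with a/b^5 = 5^-3 < 1). Case 3: W(n) = Θ(f(n)) = Θ(n^5).

Case 3: W(n) = Θ(n^5)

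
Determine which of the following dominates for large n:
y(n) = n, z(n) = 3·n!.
Comparing growth rates:
Growth-rate hierarchy: log n ≺ any polynomial ≺ any exponential cⁿ (c>1) ≺ n! ≺ nⁿ.
factorial dominates polynomial degree 1 asymptotically.

z(n) grows faster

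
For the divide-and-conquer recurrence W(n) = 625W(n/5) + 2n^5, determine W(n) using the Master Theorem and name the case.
Master Theorem template: W(n) = a·W(n/b) + f(n).
Here: a=625, b=5, f(n)=2n^5
Compute log_b(a) = log_5(625) = 4.
f(n) = 2n^5 = Ω(n^(4+ε)) with ε = 1, and the regularity condition holds (a·f(n/b) = (a/b^5)·f(n) with a/b^5 = 5^-1 < 1). Case 3: W(n) = Θ(f(n)) = Θ(n^5).

Case 3: W(n) = Θ(n^5)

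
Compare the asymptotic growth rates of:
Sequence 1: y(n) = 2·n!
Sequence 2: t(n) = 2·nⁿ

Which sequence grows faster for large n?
Comparing growth rates:
Growth-rate hierarchy: log n ≺ any polynomial ≺ any exponential cⁿ (c>1) ≺ n! ≺ nⁿ.
super-exponential nⁿ dominates factorial asymptotically.

t(n) grows faster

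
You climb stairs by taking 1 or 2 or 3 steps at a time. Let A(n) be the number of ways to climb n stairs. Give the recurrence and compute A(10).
Condition on the size of the last step (1 to 3): before it there were n-1, …, n-3 stairs climbed, and these cases are disjoint, so A(n) = A(n-1) + A(n-2) + A(n-3) (order-3 linear recurrence).
Initial conditions by direct count (compositions of i into parts ≤ 3): A(1) = 1; A(2) = 2; A(3) = 4.
Iterating the recurrence: A(4) = 7, A(5) = 13, A(6) = 24, A(7) = 44, A(8) = 81, A(9) = 149, A(10) = 274.

A(n) = A(n-1) + A(n-2) + A(n-3), A(1) = 1, A(2) = 2, A(3) = 4; A(10) = 274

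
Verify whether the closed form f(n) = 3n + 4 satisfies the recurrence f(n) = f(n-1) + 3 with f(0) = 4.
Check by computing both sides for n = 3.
From the recurrence with f(0) = 4:
  f(0) = 4, f(1) = 7, f(2) = 10, f(3) = 13
  so the recurrence gives f(3) = 13.
From the proposed closed form f(n) = 3n + 4:
  f(3) = 13.
Both sides give 13 at n = 3, and the initial condition(s) match, so the closed form is consistent.

Yes, the closed form is correct.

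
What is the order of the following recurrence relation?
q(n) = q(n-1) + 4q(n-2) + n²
The order is the largest lag k for which q(n-k) appears. Here the deepest term is q(n-2) (the n² term is non-homogeneous and does not affect the order), so the order is 2.

Order 2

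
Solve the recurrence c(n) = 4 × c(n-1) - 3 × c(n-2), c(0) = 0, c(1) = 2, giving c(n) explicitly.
Recurrence: c(n) = 4 × c(n-1) - 3 × c(n-2), initial: c(0) = 0, c(1) = 2.
Characteristic equation: r² - 4r + 3 = 0, which factors as (r - 3)(r - 1) = 0, so r = 3, 1. General solution c(n) = A·3ⁿ + B·1ⁿ. From c(0) = 0: A + B = 0. From c(1) = 2: 3A + 1B = 2. Solving gives A = 1, B = -1.

c(n) = 3ⁿ - 1ⁿ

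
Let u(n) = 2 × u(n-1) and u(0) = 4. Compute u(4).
Computing step by step:
u(0) = 4
u(1) = 2 × 4 = 8
u(2) = 2 × 8 = 16
u(3) = 2 × 16 = 32
u(4) = 2 × 32 = 64

64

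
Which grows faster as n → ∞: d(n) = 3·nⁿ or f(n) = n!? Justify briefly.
Comparing growth rates:
Growth-rate hierarchy: log n ≺ any polynomial ≺ any exponential cⁿ (c>1) ≺ n! ≺ nⁿ.
super-exponential nⁿ dominates factorial asymptotically.

d(n) grows faster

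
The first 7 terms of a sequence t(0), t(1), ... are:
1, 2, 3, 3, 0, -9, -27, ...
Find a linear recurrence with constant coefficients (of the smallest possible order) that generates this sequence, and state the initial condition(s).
Look for the lowest-order linear relation among consecutive terms.
Observation: t(n) - 3·t(n-1) - (-3)·t(n-2) = 0 holds for the shown terms, and no order-1 relation t(n) = α·t(n-1) + β fits.
Check at n=3: 3·3 + (-3)·2 = 3. ✓

t(n) = 3t(n-1) - 3t(n-2), t(0) = 1, t(1) = 2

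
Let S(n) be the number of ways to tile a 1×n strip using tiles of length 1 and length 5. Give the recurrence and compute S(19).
Condition on the last tile: it has length 1 (leaving a 1×(n-1) strip) or length 5 (leaving a 1×(n-5) strip), so S(n) = S(n-1) + S(n-5) (order-5 linear recurrence).
For 0 ≤ i < 5 only unit tiles fit, so S(i) = 1.
Iterating the recurrence: S(5) = 2, S(6) = 3, S(7) = 4, S(8) = 5, S(9) = 6, S(10) = 8, S(11) = 11, S(12) = 15, S(13) = 20, S(14) = 26, S(15) = 34, S(16) = 45, S(17) = 60, S(18) = 80, S(19) = 106.

S(n) = S(n-1) + S(n-5), with S(i) = 1 for 0 ≤ i < 5; S(19) = 106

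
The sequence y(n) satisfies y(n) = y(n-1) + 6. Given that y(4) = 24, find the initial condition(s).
y(4) = y(0) + 4·6, so y(0) = 24 - 24 = 0.

y(0) = 0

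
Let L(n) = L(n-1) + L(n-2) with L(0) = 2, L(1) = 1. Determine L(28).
Computing the sequence terms:
2, 1, 3, 4, 7, 11, 18, 29, 47, 76, 123, 199, 322, 521, 843, 1364, 2207, 3571, 5778, 9349, 15127, 24476, 39603, 64079, 103682, 167761, 271443, 439204, 710647

710647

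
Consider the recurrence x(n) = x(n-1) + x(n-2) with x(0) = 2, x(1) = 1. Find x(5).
Computing the sequence terms:
2, 1, 3, 4, 7, 11

11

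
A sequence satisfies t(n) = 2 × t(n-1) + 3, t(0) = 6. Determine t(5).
Computing step by step:
t(0) = 6
t(1) = 2 × 6 + 3 = 15
t(2) = 2 × 15 + 3 = 33
t(3) = 2 × 33 + 3 = 69
t(4) = 2 × 69 + 3 = 141
t(5) = 2 × 141 + 3 = 285

285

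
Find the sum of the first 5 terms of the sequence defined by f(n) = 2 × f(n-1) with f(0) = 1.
Computing the sequence terms: 1, 2, 4, 8, 16
Adding these values together:

31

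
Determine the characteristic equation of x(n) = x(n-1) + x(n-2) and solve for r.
Substitute x(n) = rⁿ and divide through by rⁿ⁻²: r² - r - 1 = 0
Discriminant: 1² + 4·1 = 5, not a perfect square, so by the quadratic formula r = (1 ± √5)/2.
General solution: x(n) = A·r₁ⁿ + B·r₂ⁿ where r₁,r₂ = (1 ± √5)/2

Characteristic: r² - r - 1 = 0, Roots: r = (1 ± √5)/2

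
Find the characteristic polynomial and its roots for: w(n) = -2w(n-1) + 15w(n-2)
Substitute w(n) = rⁿ and divide through by rⁿ⁻²: r² + 2r - 15 = 0
Factor: (r + 5)(r - 3) = 0, so r = -5, 3.
General solution: w(n) = A·(-5)ⁿ + B·3ⁿ

Characteristic: r² + 2r - 15 = 0, Roots: r = -5, 3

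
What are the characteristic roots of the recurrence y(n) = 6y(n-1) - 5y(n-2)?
Substitute y(n) = rⁿ and divide through by rⁿ⁻²: r² - 6r + 5 = 0
Factor: (r - 1)(r - 5) = 0, so r = 1, 5.
General solution: y(n) = A·1ⁿ + B·5ⁿ

Characteristic: r² - 6r + 5 = 0, Roots: r = 1, 5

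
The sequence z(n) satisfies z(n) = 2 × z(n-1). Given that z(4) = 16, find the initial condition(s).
In general z(n) = 2ⁿ · z(0). At n = 4: z(0) = z(4) / 2^4 = 16 / 16 = 1.

z(0) = 1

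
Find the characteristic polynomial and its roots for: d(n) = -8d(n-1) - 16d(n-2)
Substitute d(n) = rⁿ and divide through by rⁿ⁻²: r² + 8r + 16 = 0
Factor: (r + 4)² = 0, so r = -4 (double root).
General solution: d(n) = (A + Bn)·(-4)ⁿ

Characteristic: r² + 8r + 16 = 0, Roots: r = -4 (double root)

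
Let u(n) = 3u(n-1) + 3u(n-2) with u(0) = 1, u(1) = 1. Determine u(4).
Computing the sequence terms:
1, 1, 6, 21, 81

81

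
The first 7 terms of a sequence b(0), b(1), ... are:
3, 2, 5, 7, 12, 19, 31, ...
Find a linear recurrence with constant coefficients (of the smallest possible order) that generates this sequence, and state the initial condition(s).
Look for the lowest-order linear relation among consecutive terms.
Observation: b(n) - 1·b(n-1) - (1)·b(n-2) = 0 holds for the shown terms, and no order-1 relation b(n) = α·b(n-1) + β fits.
Check at n=3: 1·5 + (1)·2 = 7. ✓

b(n) = b(n-1) + b(n-2), b(0) = 3, b(1) = 2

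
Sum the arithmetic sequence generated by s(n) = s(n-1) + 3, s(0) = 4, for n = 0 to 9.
Computing the sequence terms: 4, 7, 10, 13, 16, 19, 22, 25, 28, 31
Adding these values together:

175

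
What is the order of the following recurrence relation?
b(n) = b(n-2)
The order is the largest lag k for which b(n-k) appears. Here the deepest term is b(n-2), so the order is 2.

Order 2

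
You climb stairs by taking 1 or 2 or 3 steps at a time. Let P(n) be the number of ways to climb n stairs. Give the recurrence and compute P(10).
Condition on the size of the last step (1 to 3): before it there were n-1, …, n-3 stairs climbed, and these cases are disjoint, so P(n) = P(n-1) + P(n-2) + P(n-3) (order-3 linear recurrence).
Initial conditions by direct count (compositions of i into parts ≤ 3): P(1) = 1; P(2) = 2; P(3) = 4.
Iterating the recurrence: P(4) = 7, P(5) = 13, P(6) = 24, P(7) = 44, P(8) = 81, P(9) = 149, P(10) = 274.

P(n) = P(n-1) + P(n-2) + P(n-3), P(1) = 1, P(2) = 2, P(3) = 4; P(10) = 274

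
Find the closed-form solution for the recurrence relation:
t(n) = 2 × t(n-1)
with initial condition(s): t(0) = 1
Recurrence: t(n) = 2 × t(n-1), initial: t(0) = 1.
Each term is 2 times the previous, so this is geometric with ratio 2. After n steps: t(n) = t(0)·2ⁿ = 2ⁿ.

t(n) = 2ⁿ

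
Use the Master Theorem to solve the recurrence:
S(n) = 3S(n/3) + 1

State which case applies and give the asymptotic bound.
Master Theorem template: S(n) = a·S(n/b) + f(n).
Here: a=3, b=3, f(n)=1
Compute log_b(a) = log_3(3) = 1.
f(n) = 1 = O(n^(1-ε)) with ε = 1. Case 1: S(n) = Θ(n^log_b(a)) = Θ(n).

Case 1: S(n) = Θ(n)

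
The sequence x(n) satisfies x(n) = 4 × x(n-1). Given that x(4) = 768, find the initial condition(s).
In general x(n) = 4ⁿ · x(0). At n = 4: x(0) = x(4) / 4^4 = 768 / 256 = 3.

x(0) = 3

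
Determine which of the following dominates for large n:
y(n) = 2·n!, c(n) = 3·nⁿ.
Comparing growth rates:
Growth-rate hierarchy: log n ≺ any polynomial ≺ any exponential cⁿ (c>1) ≺ n! ≺ nⁿ.
super-exponential nⁿ dominates factorial asymptotically.

c(n) grows faster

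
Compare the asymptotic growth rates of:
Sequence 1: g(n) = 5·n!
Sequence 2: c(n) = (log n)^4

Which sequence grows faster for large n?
Comparing growth rates:
Growth-rate hierarchy: log n ≺ any polynomial ≺ any exponential cⁿ (c>1) ≺ n! ≺ nⁿ.
factorial dominates polylogarithmic (log n)^4 asymptotically.

g(n) grows faster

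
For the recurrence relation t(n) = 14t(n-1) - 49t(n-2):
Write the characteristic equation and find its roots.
Substitute t(n) = rⁿ and divide through by rⁿ⁻²: r² - 14r + 49 = 0
Factor: (r - 7)² = 0, so r = 7 (double root).
General solution: t(n) = (A + Bn)·7ⁿ

Characteristic: r² - 14r + 49 = 0, Roots: r = 7 (double root)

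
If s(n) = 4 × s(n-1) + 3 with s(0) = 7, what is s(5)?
Computing step by step:
s(0) = 7
s(1) = 4 × 7 + 3 = 31
s(2) = 4 × 31 + 3 = 127
s(3) = 4 × 127 + 3 = 511
s(4) = 4 × 511 + 3 = 2047
s(5) = 4 × 2047 + 3 = 8191

8191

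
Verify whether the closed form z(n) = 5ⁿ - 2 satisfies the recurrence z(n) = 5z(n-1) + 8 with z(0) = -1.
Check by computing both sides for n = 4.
From the recurrence with z(0) = -1:
  z(0) = -1, z(1) = 3, z(2) = 23, z(3) = 123, z(4) = 623
  so the recurrence gives z(4) = 623.
From the proposed closed form z(n) = 5ⁿ - 2:
  z(4) = 623.
Both sides give 623 at n = 4, and the initial condition(s) match, so the closed form is consistent.

Yes, the closed form is correct.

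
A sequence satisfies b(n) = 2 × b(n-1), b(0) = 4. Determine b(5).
Computing step by step:
b(0) = 4
b(1) = 2 × 4 = 8
b(2) = 2 × 8 = 16
b(3) = 2 × 16 = 32
b(4) = 2 × 32 = 64
b(5) = 2 × 64 = 128

128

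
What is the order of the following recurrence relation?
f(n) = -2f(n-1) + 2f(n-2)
The order is the largest lag k for which f(n-k) appears. Here the deepest term is f(n-2), so the order is 2.

Order 2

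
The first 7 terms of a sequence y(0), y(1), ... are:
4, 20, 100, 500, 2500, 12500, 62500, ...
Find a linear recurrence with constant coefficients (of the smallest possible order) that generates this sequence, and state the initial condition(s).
Look for the lowest-order linear relation among consecutive terms.
Observation: each term is 5× the previous.
Check at n=2: 5·20 = 100. ✓

y(n) = 5 × y(n-1), y(0) = 4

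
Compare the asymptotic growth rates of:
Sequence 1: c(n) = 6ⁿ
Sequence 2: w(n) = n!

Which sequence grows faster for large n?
Comparing growth rates:
Growth-rate hierarchy: log n ≺ any polynomial ≺ any exponential cⁿ (c>1) ≺ n! ≺ nⁿ.
factorial dominates exponential base 6 asymptotically.

w(n) grows faster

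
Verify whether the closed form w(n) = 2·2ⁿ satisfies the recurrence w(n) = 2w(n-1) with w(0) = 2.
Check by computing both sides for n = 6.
From the recurrence with w(0) = 2:
  w(0) = 2, w(1) = 4, w(2) = 8, w(3) = 16, w(4) = 32, w(5) = 64, w(6) = 128
  so the recurrence gives w(6) = 128.
From the proposed closed form w(n) = 2·2ⁿ:
  w(6) = 128.
Both sides give 128 at n = 6, and the initial condition(s) match, so the closed form is consistent.

Yes, the closed form is correct.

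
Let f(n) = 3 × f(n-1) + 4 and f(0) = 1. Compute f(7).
Computing step by step:
f(0) = 1
f(1) = 3 × 1 + 4 = 7
f(2) = 3 × 7 + 4 = 25
f(3) = 3 × 25 + 4 = 79
f(4) = 3 × 79 + 4 = 241
f(5) = 3 × 241 + 4 = 727
f(6) = 3 × 727 + 4 = 2185
f(7) = 3 × 2185 + 4 = 6559

6559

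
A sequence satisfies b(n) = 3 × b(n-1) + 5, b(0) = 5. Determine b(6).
Computing step by step:
b(0) = 5
b(1) = 3 × 5 + 5 = 20
b(2) = 3 × 20 + 5 = 65
b(3) = 3 × 65 + 5 = 200
b(4) = 3 × 200 + 5 = 605
b(5) = 3 × 605 + 5 = 1820
b(6) = 3 × 1820 + 5 = 5465

5465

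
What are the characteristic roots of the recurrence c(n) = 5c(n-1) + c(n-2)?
Substitute c(n) = rⁿ and divide through by rⁿ⁻²: r² - 5r - 1 = 0
Discriminant: 5² + 4·1 = 29, not a perfect square, so by the quadratic formula r = (5 ± √29)/2.
General solution: c(n) = A·r₁ⁿ + B·r₂ⁿ where r₁,r₂ = (5 ± √29)/2

Characteristic: r² - 5r - 1 = 0, Roots: r = (5 ± √29)/2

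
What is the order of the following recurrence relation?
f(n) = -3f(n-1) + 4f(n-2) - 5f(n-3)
The order is the largest lag k for which f(n-k) appears. Here the deepest term is f(n-3), so the order is 3.

Order 3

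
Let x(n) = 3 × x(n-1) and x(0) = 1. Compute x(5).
Computing step by step:
x(0) = 1
x(1) = 3 × 1 = 3
x(2) = 3 × 3 = 9
x(3) = 3 × 9 = 27
x(4) = 3 × 27 = 81
x(5) = 3 × 81 = 243

243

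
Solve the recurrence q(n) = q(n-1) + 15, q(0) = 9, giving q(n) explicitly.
Recurrence: q(n) = q(n-1) + 15, initial: q(0) = 9.
Each step adds 15, so q(n) = q(0) + 15n = 15n + 9.

q(n) = 15n + 9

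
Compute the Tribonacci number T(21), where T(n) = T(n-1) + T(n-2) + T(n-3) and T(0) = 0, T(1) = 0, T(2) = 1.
Computing the sequence terms:
0, 0, 1, 1, 2, 4, 7, 13, 24, 44, 81, 149, 274, 504, 927, 1705, 3136, 5768, 10609, 19513, 35890, 66012

66012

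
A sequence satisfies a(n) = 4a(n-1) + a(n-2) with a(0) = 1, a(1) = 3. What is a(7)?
Computing the sequence terms:
1, 3, 13, 55, 233, 987, 4181, 17711

17711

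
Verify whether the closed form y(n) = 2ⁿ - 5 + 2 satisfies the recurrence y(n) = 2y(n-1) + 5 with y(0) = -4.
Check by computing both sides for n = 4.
From the recurrence with y(0) = -4:
  y(0) = -4, y(1) = -3, y(2) = -1, y(3) = 3, y(4) = 11
  so the recurrence gives y(4) = 11.
From the proposed closed form y(n) = 2ⁿ - 5 + 2:
  y(4) = 13.
The recurrence gives 11 but the closed form gives 13, so the closed form does not satisfy the recurrence.

No, the closed form is incorrect.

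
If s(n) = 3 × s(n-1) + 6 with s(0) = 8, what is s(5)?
Computing step by step:
s(0) = 8
s(1) = 3 × 8 + 6 = 30
s(2) = 3 × 30 + 6 = 96
s(3) = 3 × 96 + 6 = 294
s(4) = 3 × 294 + 6 = 888
s(5) = 3 × 888 + 6 = 2670

2670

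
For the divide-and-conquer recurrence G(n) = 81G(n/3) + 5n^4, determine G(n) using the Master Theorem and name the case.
Master Theorem template: G(n) = a·G(n/b) + f(n).
Here: a=81, b=3, f(n)=5n^4
Compute log_b(a) = log_3(81) = 4.
f(n) = 5n^4 = Θ(n^4). Case 2: G(n) = Θ(n^4 log n).

Case 2: G(n) = Θ(n^4 log n)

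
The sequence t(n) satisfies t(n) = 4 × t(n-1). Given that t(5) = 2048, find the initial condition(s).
In general t(n) = 4ⁿ · t(0). At n = 5: t(0) = t(5) / 4^5 = 2048 / 1024 = 2.

t(0) = 2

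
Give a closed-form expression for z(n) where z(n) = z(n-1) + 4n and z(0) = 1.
Recurrence: z(n) = z(n-1) + 4n, initial: z(0) = 1.
Telescoping: z(n) = z(0) + 4·Σᵢ₌₁ⁿ i = 1 + 4·n(n+1)/2.

z(n) = 4·n(n+1)/2 + 1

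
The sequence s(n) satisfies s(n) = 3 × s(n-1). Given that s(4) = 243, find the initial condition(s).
In general s(n) = 3ⁿ · s(0). At n = 4: s(0) = s(4) / 3^4 = 243 / 81 = 3.

s(0) = 3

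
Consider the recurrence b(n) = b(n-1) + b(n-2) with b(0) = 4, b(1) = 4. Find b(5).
Computing the sequence terms:
4, 4, 8, 12, 20, 32

32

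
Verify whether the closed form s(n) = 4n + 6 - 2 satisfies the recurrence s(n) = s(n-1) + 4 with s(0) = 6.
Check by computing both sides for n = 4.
From the recurrence with s(0) = 6:
  s(0) = 6, s(1) = 10, s(2) = 14, s(3) = 18, s(4) = 22
  so the recurrence gives s(4) = 22.
From the proposed closed form s(n) = 4n + 6 - 2:
  s(4) = 20.
The recurrence gives 22 but the closed form gives 20, so the closed form does not satisfy the recurrence.

No, the closed form is incorrect.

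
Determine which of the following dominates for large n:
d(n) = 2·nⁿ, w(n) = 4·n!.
Comparing growth rates:
Growth-rate hierarchy: log n ≺ any polynomial ≺ any exponential cⁿ (c>1) ≺ n! ≺ nⁿ.
super-exponential nⁿ dominates factorial asymptotically.

d(n) grows faster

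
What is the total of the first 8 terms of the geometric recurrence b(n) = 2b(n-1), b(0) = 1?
Computing the sequence terms: 1, 2, 4, 8, 16, 32, 64, 128
Adding these values together:

255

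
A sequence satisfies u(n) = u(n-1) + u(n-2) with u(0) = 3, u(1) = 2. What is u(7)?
Computing the sequence terms:
3, 2, 5, 7, 12, 19, 31, 50

50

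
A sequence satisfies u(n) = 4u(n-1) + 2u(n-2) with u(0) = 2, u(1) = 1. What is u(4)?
Computing the sequence terms:
2, 1, 8, 34, 152

152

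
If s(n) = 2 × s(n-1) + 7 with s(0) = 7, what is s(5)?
Computing step by step:
s(0) = 7
s(1) = 2 × 7 + 7 = 21
s(2) = 2 × 21 + 7 = 49
s(3) = 2 × 49 + 7 = 105
s(4) = 2 × 105 + 7 = 217
s(5) = 2 × 217 + 7 = 441

441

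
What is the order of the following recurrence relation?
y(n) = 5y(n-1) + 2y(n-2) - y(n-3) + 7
The order is the largest lag k for which y(n-k) appears. Here the deepest term is y(n-3) (the 7 term is non-homogeneous and does not affect the order), so the order is 3.

Order 3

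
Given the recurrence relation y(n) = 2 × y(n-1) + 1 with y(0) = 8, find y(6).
Computing step by step:
y(0) = 8
y(1) = 2 × 8 + 1 = 17
y(2) = 2 × 17 + 1 = 35
y(3) = 2 × 35 + 1 = 71
y(4) = 2 × 71 + 1 = 143
y(5) = 2 × 143 + 1 = 287
y(6) = 2 × 287 + 1 = 575

575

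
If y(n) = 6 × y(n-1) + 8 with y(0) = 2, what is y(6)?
Computing step by step:
y(0) = 2
y(1) = 6 × 2 + 8 = 20
y(2) = 6 × 20 + 8 = 128
y(3) = 6 × 128 + 8 = 776
y(4) = 6 × 776 + 8 = 4664
y(5) = 6 × 4664 + 8 = 27992
y(6) = 6 × 27992 + 8 = 167960

167960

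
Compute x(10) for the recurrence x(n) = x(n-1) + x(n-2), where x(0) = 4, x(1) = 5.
Computing the sequence terms:
4, 5, 9, 14, 23, 37, 60, 97, 157, 254, 411

411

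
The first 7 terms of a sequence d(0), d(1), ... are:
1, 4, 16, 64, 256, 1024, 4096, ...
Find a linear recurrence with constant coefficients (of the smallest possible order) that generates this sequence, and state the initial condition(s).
Look for the lowest-order linear relation among consecutive terms.
Observation: each term is 4× the previous.
Check at n=2: 4·4 = 16. ✓

d(n) = 4 × d(n-1), d(0) = 1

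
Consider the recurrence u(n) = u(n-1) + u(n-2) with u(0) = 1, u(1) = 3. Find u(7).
Computing the sequence terms:
1, 3, 4, 7, 11, 18, 29, 47

47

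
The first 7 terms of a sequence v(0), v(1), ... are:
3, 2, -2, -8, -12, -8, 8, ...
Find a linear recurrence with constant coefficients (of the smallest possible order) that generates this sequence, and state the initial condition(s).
Look for the lowest-order linear relation among consecutive terms.
Observation: v(n) - 2·v(n-1) - (-2)·v(n-2) = 0 holds for the shown terms, and no order-1 relation v(n) = α·v(n-1) + β fits.
Check at n=3: 2·-2 + (-2)·2 = -8. ✓

v(n) = 2v(n-1) - 2v(n-2), v(0) = 3, v(1) = 2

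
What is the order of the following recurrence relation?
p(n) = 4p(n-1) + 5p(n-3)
The order is the largest lag k for which p(n-k) appears. Here the deepest term is p(n-3), so the order is 3.

Order 3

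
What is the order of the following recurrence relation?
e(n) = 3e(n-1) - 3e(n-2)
The order is the largest lag k for which e(n-k) appears. Here the deepest term is e(n-2), so the order is 2.

Order 2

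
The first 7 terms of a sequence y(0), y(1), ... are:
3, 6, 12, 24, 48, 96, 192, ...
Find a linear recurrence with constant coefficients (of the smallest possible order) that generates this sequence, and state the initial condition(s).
Look for the lowest-order linear relation among consecutive terms.
Observation: each term is 2× the previous.
Check at n=2: 2·6 = 12. ✓

y(n) = 2 × y(n-1), y(0) = 3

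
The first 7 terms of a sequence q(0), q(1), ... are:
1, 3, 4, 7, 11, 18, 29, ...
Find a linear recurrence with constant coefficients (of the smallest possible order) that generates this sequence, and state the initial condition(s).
Look for the lowest-order linear relation among consecutive terms.
Observation: q(n) - 1·q(n-1) - (1)·q(n-2) = 0 holds for the shown terms, and no order-1 relation q(n) = α·q(n-1) + β fits.
Check at n=3: 1·4 + (1)·3 = 7. ✓

q(n) = q(n-1) + q(n-2), q(0) = 1, q(1) = 3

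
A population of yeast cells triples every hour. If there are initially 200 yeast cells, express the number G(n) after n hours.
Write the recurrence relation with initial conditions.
Each hour multiplies the count by 3, so the count after n hours depends only on the count after n-1 hours: G(n) = 3 × G(n-1). The starting count gives G(0) = 200.
Unrolling n times gives the closed form G(n) = 200 × 3ⁿ.

G(n) = 3 × G(n-1), G(0) = 200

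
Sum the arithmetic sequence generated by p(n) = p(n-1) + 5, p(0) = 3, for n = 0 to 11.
Computing the sequence terms: 3, 8, 13, 18, 23, 28, 33, 38, 43, 48, 53, 58
Adding these values together:

366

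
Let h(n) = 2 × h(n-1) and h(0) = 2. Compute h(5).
Computing step by step:
h(0) = 2
h(1) = 2 × 2 = 4
h(2) = 2 × 4 = 8
h(3) = 2 × 8 = 16
h(4) = 2 × 16 = 32
h(5) = 2 × 32 = 64

64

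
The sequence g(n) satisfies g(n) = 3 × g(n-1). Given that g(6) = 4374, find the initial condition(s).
In general g(n) = 3ⁿ · g(0). At n = 6: g(0) = g(6) / 3^6 = 4374 / 729 = 6.

g(0) = 6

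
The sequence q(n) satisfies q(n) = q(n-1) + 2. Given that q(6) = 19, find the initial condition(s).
q(6) = q(0) + 6·2, so q(0) = 19 - 12 = 7.

q(0) = 7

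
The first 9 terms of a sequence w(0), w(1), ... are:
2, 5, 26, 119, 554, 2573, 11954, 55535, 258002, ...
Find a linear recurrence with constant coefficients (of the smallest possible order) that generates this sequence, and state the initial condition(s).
Look for the lowest-order linear relation among consecutive terms.
Observation: w(n) - 4·w(n-1) - (3)·w(n-2) = 0 holds for the shown terms, and no order-1 relation w(n) = α·w(n-1) + β fits.
Check at n=3: 4·26 + (3)·5 = 119. ✓

w(n) = 4w(n-1) + 3w(n-2), w(0) = 2, w(1) = 5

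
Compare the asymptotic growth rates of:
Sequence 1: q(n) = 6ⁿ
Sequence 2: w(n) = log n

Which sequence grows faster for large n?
Comparing growth rates:
Growth-rate hierarchy: log n ≺ any polynomial ≺ any exponential cⁿ (c>1) ≺ n! ≺ nⁿ.
exponential base 6 dominates logarithmic asymptotically.

q(n) grows faster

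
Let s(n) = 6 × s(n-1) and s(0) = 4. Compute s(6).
Computing step by step:
s(0) = 4
s(1) = 6 × 4 = 24
s(2) = 6 × 24 = 144
s(3) = 6 × 144 = 864
s(4) = 6 × 864 = 5184
s(5) = 6 × 5184 = 31104
s(6) = 6 × 31104 = 186624

186624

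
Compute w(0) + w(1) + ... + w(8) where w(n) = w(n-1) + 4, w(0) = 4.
Computing the sequence terms: 4, 8, 12, 16, 20, 24, 28, 32, 36
Adding these values together:

180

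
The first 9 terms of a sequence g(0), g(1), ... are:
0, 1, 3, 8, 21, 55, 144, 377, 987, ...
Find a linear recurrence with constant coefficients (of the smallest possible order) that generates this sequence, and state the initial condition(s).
Look for the lowest-order linear relation among consecutive terms.
Observation: g(n) - 3·g(n-1) - (-1)·g(n-2) = 0 holds for the shown terms, and no order-1 relation g(n) = α·g(n-1) + β fits.
Check at n=3: 3·3 + (-1)·1 = 8. ✓

g(n) = 3g(n-1) - g(n-2), g(0) = 0, g(1) = 1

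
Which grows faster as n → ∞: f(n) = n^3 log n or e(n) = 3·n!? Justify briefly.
Comparing growth rates:
Growth-rate hierarchy: log n ≺ any polynomial ≺ any exponential cⁿ (c>1) ≺ n! ≺ nⁿ.
factorial dominates polynomial degree 3 (with log factor) asymptotically.

e(n) grows faster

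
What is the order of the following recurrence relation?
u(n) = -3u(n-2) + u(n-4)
The order is the largest lag k for which u(n-k) appears. Here the deepest term is u(n-4), so the order is 4.

Order 4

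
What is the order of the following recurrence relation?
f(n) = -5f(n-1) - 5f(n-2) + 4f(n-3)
The order is the largest lag k for which f(n-k) appears. Here the deepest term is f(n-3), so the order is 3.

Order 3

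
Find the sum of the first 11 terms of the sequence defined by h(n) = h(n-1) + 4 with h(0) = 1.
Computing the sequence terms: 1, 5, 9, 13, 17, 21, 25, 29, 33, 37, 41
Adding these values together:

231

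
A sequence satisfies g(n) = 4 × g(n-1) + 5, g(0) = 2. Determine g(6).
Computing step by step:
g(0) = 2
g(1) = 4 × 2 + 5 = 13
g(2) = 4 × 13 + 5 = 57
g(3) = 4 × 57 + 5 = 233
g(4) = 4 × 233 + 5 = 937
g(5) = 4 × 937 + 5 = 3753
g(6) = 4 × 3753 + 5 = 15017

15017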